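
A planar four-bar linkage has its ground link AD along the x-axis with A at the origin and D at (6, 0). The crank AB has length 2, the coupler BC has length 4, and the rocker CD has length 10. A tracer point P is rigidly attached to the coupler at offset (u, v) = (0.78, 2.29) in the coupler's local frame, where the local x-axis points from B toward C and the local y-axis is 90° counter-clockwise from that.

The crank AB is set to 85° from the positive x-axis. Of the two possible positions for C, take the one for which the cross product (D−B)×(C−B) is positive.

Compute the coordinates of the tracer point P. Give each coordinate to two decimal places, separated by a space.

A=(0,0), D=(6.00,0)
B = A + 2.00·(cos85°, sin85°) = (0.1743, 1.9924)
|BD| = 6.1570
circle(B,4.00) ∩ circle(D,10.00): a=-3.7431, h=1.4105
  candidates: C₊=(-2.9109,4.5383) cross=8.684; C₋=(-3.8238,1.8690) cross=-8.684
  mode + wants cross > 0 → take C=(-2.9109,4.5383) (cross=8.684)
ex = (C−B)/|BC| = (-0.7713,0.6365); ey = (-0.6365,-0.7713)
P = B + 0.78·ex + 2.29·ey = (-1.8848,0.7225)

-1.88 0.72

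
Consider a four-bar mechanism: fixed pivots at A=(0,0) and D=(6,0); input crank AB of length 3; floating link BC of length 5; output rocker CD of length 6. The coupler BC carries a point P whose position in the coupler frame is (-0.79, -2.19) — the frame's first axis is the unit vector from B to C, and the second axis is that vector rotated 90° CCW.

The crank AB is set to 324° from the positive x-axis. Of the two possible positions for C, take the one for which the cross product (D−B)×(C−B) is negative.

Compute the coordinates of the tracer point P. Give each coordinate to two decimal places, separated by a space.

A=(0,0), D=(6.00,0)
B = A + 3.00·(cos324°, sin324°) = (2.4271, -1.7634)
|BD| = 3.9844
circle(B,5.00) ∩ circle(D,6.00): a=0.6118, h=4.9624
  candidates: C₊=(0.7795,2.9574) cross=19.772; C₋=(5.1719,-5.9426) cross=-19.772
  mode - wants cross < 0 → take C=(5.1719,-5.9426) (cross=-19.772)
ex = (C−B)/|BC| = (0.5490,-0.8358); ey = (0.8358,0.5490)
P = B + -0.79·ex + -2.19·ey = (0.1629,-2.3053)

0.16 -2.31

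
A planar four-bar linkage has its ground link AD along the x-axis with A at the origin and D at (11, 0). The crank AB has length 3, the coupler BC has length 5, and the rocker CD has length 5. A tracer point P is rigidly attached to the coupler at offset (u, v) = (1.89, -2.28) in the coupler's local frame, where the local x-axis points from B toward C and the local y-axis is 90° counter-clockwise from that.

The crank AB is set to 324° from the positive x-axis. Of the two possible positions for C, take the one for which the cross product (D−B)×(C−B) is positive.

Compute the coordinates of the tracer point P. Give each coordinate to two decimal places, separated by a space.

A=(0,0), D=(11.00,0)
B = A + 3.00·(cos324°, sin324°) = (2.4271, -1.7634)
|BD| = 8.7524
circle(B,5.00) ∩ circle(D,5.00): a=4.3762, h=2.4184
  candidates: C₊=(6.2263,1.4872) cross=21.167; C₋=(7.2008,-3.2505) cross=-21.167
  mode + wants cross > 0 → take C=(6.2263,1.4872) (cross=21.167)
ex = (C−B)/|BC| = (0.7598,0.6501); ey = (-0.6501,0.7598)
P = B + 1.89·ex + -2.28·ey = (5.3454,-2.2671)

5.35 -2.27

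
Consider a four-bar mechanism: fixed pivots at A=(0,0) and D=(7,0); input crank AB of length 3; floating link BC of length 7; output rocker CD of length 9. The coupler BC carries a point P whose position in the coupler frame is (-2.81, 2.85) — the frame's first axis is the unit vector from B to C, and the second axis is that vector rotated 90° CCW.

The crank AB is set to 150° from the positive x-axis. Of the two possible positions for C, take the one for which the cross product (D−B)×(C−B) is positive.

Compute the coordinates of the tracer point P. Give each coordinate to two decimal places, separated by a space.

A=(0,0), D=(7.00,0)
B = A + 3.00·(cos150°, sin150°) = (-2.5981, 1.5000)
|BD| = 9.7146
circle(B,7.00) ∩ circle(D,9.00): a=3.2103, h=6.2205
  candidates: C₊=(1.5342,7.1502) cross=60.429; C₋=(-0.3868,-5.1415) cross=-60.429
  mode + wants cross > 0 → take C=(1.5342,7.1502) (cross=60.429)
ex = (C−B)/|BC| = (0.5903,0.8072); ey = (-0.8072,0.5903)
P = B + -2.81·ex + 2.85·ey = (-6.5573,0.9143)

-6.56 0.91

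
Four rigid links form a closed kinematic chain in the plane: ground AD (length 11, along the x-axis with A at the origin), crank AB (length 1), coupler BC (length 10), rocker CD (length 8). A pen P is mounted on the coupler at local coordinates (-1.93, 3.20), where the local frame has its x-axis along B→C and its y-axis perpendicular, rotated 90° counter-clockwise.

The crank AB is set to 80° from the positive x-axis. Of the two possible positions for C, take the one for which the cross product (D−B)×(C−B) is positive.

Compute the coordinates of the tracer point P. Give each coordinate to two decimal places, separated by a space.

A=(0,0), D=(11.00,0)
B = A + 1.00·(cos80°, sin80°) = (0.1736, 0.9848)
|BD| = 10.8711
circle(B,10.00) ∩ circle(D,8.00): a=7.0913, h=7.0508
  candidates: C₊=(7.8745,7.3642) cross=76.649; C₋=(6.5971,-6.6794) cross=-76.649
  mode + wants cross > 0 → take C=(7.8745,7.3642) (cross=76.649)
ex = (C−B)/|BC| = (0.7701,0.6379); ey = (-0.6379,0.7701)
P = B + -1.93·ex + 3.20·ey = (-3.3540,2.2179)

-3.35 2.22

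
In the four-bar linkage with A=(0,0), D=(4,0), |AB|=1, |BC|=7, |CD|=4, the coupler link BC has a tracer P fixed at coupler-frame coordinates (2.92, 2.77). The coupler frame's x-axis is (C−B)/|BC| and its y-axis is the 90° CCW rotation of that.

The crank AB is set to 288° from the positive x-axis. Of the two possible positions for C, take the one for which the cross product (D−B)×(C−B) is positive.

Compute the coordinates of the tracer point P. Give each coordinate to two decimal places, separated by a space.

0.66 3.06

A=(0,0), D=(4.00,0)
B = A + 1.00·(cos288°, sin288°) = (0.3090, -0.9511)
|BD| = 3.8115
circle(B,7.00) ∩ circle(D,4.00): a=6.2347, h=3.1825
  candidates: C₊=(5.5524,3.6865) cross=12.130; C₋=(7.1406,-2.4772) cross=-12.130
  mode + wants cross > 0 → take C=(5.5524,3.6865) (cross=12.130)
ex = (C−B)/|BC| = (0.7491,0.6625); ey = (-0.6625,0.7491)
P = B + 2.92·ex + 2.77·ey = (0.6611,3.0583)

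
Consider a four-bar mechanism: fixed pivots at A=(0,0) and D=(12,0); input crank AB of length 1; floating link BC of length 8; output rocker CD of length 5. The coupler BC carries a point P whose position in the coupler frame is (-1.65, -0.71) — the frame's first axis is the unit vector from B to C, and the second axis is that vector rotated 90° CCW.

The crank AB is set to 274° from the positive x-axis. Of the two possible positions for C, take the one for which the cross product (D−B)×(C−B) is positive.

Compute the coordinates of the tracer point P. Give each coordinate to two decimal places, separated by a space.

-1.18 -2.29

A=(0,0), D=(12.00,0)
B = A + 1.00·(cos274°, sin274°) = (0.0698, -0.9976)
|BD| = 11.9719
circle(B,8.00) ∩ circle(D,5.00): a=7.6148, h=2.4527
  candidates: C₊=(7.4537,2.0811) cross=29.363; C₋=(7.8624,-2.8072) cross=-29.363
  mode + wants cross > 0 → take C=(7.4537,2.0811) (cross=29.363)
ex = (C−B)/|BC| = (0.9230,0.3848); ey = (-0.3848,0.9230)
P = B + -1.65·ex + -0.71·ey = (-1.1799,-2.2879)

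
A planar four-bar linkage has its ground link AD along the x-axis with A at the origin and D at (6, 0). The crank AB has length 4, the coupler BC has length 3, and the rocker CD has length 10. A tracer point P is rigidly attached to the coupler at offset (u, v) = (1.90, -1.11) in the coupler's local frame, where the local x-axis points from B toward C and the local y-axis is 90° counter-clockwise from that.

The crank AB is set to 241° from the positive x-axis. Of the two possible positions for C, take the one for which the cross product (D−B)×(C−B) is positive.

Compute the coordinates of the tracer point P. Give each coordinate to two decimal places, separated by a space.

A=(0,0), D=(6.00,0)
B = A + 4.00·(cos241°, sin241°) = (-1.9392, -3.4985)
|BD| = 8.6759
circle(B,3.00) ∩ circle(D,10.00): a=-0.9065, h=2.8598
  candidates: C₊=(-3.9219,-1.2471) cross=24.811; C₋=(-1.6156,-6.4810) cross=-24.811
  mode + wants cross > 0 → take C=(-3.9219,-1.2471) (cross=24.811)
ex = (C−B)/|BC| = (-0.6609,0.7505); ey = (-0.7505,-0.6609)
P = B + 1.90·ex + -1.11·ey = (-2.3619,-1.3390)

-2.36 -1.34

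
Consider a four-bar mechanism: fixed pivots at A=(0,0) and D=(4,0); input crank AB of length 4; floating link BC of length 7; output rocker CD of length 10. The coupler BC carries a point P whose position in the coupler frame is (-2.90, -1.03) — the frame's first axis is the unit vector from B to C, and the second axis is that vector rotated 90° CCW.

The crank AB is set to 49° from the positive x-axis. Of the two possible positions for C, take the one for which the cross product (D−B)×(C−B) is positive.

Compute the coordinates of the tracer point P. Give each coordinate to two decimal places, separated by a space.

3.34 0.03

A=(0,0), D=(4.00,0)
B = A + 4.00·(cos49°, sin49°) = (2.6242, 3.0188)
|BD| = 3.3175
circle(B,7.00) ∩ circle(D,10.00): a=-6.0276, h=3.5592
  candidates: C₊=(3.3633,9.9797) cross=11.808; C₋=(-3.1141,7.0278) cross=-11.808
  mode + wants cross > 0 → take C=(3.3633,9.9797) (cross=11.808)
ex = (C−B)/|BC| = (0.1056,0.9944); ey = (-0.9944,0.1056)
P = B + -2.90·ex + -1.03·ey = (3.3423,0.0263)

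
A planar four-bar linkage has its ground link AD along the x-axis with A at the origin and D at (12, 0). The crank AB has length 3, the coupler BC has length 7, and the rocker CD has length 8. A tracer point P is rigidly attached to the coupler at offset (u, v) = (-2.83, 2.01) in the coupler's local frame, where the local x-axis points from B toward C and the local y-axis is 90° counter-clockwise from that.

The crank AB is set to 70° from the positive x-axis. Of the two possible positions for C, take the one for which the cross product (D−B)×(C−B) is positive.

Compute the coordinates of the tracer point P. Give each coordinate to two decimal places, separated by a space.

-2.43 3.15

A=(0,0), D=(12.00,0)
B = A + 3.00·(cos70°, sin70°) = (1.0261, 2.8191)
|BD| = 11.3302
circle(B,7.00) ∩ circle(D,8.00): a=5.0032, h=4.8957
  candidates: C₊=(7.0900,6.3160) cross=55.470; C₋=(4.6538,-3.1675) cross=-55.470
  mode + wants cross > 0 → take C=(7.0900,6.3160) (cross=55.470)
ex = (C−B)/|BC| = (0.8663,0.4996); ey = (-0.4996,0.8663)
P = B + -2.83·ex + 2.01·ey = (-2.4296,3.1465)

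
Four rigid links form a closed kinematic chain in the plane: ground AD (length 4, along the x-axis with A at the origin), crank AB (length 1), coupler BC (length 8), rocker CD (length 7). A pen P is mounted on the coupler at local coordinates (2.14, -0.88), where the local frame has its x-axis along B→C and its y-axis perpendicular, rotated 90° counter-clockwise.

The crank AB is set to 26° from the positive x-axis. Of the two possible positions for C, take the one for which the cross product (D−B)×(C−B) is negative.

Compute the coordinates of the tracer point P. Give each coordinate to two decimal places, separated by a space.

A=(0,0), D=(4.00,0)
B = A + 1.00·(cos26°, sin26°) = (0.8988, 0.4384)
|BD| = 3.1320
circle(B,8.00) ∩ circle(D,7.00): a=3.9606, h=6.9508
  candidates: C₊=(5.7933,6.7664) cross=21.770; C₋=(3.8476,-6.9983) cross=-21.770
  mode - wants cross < 0 → take C=(3.8476,-6.9983) (cross=-21.770)
ex = (C−B)/|BC| = (0.3686,-0.9296); ey = (0.9296,0.3686)
P = B + 2.14·ex + -0.88·ey = (0.8696,-1.8753)

0.87 -1.88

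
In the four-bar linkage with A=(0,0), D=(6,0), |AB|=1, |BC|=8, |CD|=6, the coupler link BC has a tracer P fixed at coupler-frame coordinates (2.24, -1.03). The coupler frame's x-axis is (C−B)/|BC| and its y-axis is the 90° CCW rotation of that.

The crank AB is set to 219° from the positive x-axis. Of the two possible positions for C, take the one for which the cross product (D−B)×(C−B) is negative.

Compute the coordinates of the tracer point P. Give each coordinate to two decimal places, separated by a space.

A=(0,0), D=(6.00,0)
B = A + 1.00·(cos219°, sin219°) = (-0.7771, -0.6293)
|BD| = 6.8063
circle(B,8.00) ∩ circle(D,6.00): a=5.4601, h=5.8470
  candidates: C₊=(4.1189,5.6975) cross=39.797; C₋=(5.2002,-5.9464) cross=-39.797
  mode - wants cross < 0 → take C=(5.2002,-5.9464) (cross=-39.797)
ex = (C−B)/|BC| = (0.7472,-0.6646); ey = (0.6646,0.7472)
P = B + 2.24·ex + -1.03·ey = (0.2119,-2.8877)

0.21 -2.89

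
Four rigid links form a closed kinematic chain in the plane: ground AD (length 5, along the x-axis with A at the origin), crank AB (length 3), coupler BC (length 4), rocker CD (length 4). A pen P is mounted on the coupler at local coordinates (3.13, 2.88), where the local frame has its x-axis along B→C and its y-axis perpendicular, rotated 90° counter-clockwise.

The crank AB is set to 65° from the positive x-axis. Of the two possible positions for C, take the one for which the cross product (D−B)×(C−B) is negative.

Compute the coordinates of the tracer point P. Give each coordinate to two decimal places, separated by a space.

A=(0,0), D=(5.00,0)
B = A + 3.00·(cos65°, sin65°) = (1.2679, 2.7189)
|BD| = 4.6175
circle(B,4.00) ∩ circle(D,4.00): a=2.3088, h=3.2664
  candidates: C₊=(5.0573,3.9996) cross=15.083; C₋=(1.2106,-1.2807) cross=-15.083
  mode - wants cross < 0 → take C=(1.2106,-1.2807) (cross=-15.083)
ex = (C−B)/|BC| = (-0.0143,-0.9999); ey = (0.9999,-0.0143)
P = B + 3.13·ex + 2.88·ey = (4.1027,-0.4520)

4.10 -0.45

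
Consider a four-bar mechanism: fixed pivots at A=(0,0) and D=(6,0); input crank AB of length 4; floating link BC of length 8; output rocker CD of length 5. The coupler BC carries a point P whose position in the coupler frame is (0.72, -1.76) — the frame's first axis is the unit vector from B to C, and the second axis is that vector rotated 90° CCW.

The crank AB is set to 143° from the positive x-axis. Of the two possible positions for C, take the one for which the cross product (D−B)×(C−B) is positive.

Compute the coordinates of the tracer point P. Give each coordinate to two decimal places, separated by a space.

-1.99 0.94

A=(0,0), D=(6.00,0)
B = A + 4.00·(cos143°, sin143°) = (-3.1945, 2.4073)
|BD| = 9.5044
circle(B,8.00) ∩ circle(D,5.00): a=6.8039, h=4.2080
  candidates: C₊=(4.4533,4.7548) cross=39.994; C₋=(2.3217,-3.3868) cross=-39.994
  mode + wants cross > 0 → take C=(4.4533,4.7548) (cross=39.994)
ex = (C−B)/|BC| = (0.9560,0.2934); ey = (-0.2934,0.9560)
P = B + 0.72·ex + -1.76·ey = (-1.9898,0.9360)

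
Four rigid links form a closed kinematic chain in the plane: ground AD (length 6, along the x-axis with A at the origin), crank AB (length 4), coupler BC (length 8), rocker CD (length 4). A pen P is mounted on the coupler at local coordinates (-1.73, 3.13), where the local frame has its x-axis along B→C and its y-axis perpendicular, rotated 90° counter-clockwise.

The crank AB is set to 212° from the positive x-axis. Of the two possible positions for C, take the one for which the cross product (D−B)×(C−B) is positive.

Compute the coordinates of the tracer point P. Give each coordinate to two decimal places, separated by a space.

A=(0,0), D=(6.00,0)
B = A + 4.00·(cos212°, sin212°) = (-3.3922, -2.1197)
|BD| = 9.6284
circle(B,8.00) ∩ circle(D,4.00): a=7.3068, h=3.2573
  candidates: C₊=(3.0183,2.6663) cross=31.363; C₋=(4.4525,-3.6885) cross=-31.363
  mode + wants cross > 0 → take C=(3.0183,2.6663) (cross=31.363)
ex = (C−B)/|BC| = (0.8013,0.5983); ey = (-0.5983,0.8013)
P = B + -1.73·ex + 3.13·ey = (-6.6510,-0.6466)

-6.65 -0.65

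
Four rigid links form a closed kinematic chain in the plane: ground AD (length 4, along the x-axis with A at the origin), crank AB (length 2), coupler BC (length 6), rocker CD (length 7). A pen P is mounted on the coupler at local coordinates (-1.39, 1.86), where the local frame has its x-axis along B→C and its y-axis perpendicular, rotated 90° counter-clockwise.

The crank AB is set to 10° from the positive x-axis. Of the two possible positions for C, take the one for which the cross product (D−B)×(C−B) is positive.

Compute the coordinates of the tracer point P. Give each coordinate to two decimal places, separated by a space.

0.41 -1.37

A=(0,0), D=(4.00,0)
B = A + 2.00·(cos10°, sin10°) = (1.9696, 0.3473)
|BD| = 2.0599
circle(B,6.00) ∩ circle(D,7.00): a=-2.1256, h=5.6109
  candidates: C₊=(0.8204,6.2362) cross=11.558; C₋=(-1.0716,-4.8249) cross=-11.558
  mode + wants cross > 0 → take C=(0.8204,6.2362) (cross=11.558)
ex = (C−B)/|BC| = (-0.1915,0.9815); ey = (-0.9815,-0.1915)
P = B + -1.39·ex + 1.86·ey = (0.4103,-1.3732)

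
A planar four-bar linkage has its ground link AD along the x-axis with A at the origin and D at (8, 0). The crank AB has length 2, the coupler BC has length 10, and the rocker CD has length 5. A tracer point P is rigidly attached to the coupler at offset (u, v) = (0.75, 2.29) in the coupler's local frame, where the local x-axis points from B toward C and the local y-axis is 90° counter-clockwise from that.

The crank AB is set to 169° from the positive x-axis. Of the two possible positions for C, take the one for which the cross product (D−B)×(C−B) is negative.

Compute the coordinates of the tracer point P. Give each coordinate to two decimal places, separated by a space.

-0.14 1.95

A=(0,0), D=(8.00,0)
B = A + 2.00·(cos169°, sin169°) = (-1.9633, 0.3816)
|BD| = 9.9706
circle(B,10.00) ∩ circle(D,5.00): a=8.7464, h=4.8478
  candidates: C₊=(6.9622,4.8911) cross=48.335; C₋=(6.5911,-4.7974) cross=-48.335
  mode - wants cross < 0 → take C=(6.5911,-4.7974) (cross=-48.335)
ex = (C−B)/|BC| = (0.8554,-0.5179); ey = (0.5179,0.8554)
P = B + 0.75·ex + 2.29·ey = (-0.1357,1.9521)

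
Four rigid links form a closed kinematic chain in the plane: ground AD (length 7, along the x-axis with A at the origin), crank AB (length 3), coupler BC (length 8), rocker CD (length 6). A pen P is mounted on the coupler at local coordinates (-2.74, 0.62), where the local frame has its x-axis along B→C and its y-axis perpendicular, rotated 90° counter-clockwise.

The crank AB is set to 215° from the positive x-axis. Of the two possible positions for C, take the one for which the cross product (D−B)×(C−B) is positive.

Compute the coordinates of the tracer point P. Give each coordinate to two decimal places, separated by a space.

A=(0,0), D=(7.00,0)
B = A + 3.00·(cos215°, sin215°) = (-2.4575, -1.7207)
|BD| = 9.6127
circle(B,8.00) ∩ circle(D,6.00): a=6.2628, h=4.9777
  candidates: C₊=(2.8131,4.2977) cross=47.850; C₋=(4.5952,-5.4970) cross=-47.850
  mode + wants cross > 0 → take C=(2.8131,4.2977) (cross=47.850)
ex = (C−B)/|BC| = (0.6588,0.7523); ey = (-0.7523,0.6588)
P = B + -2.74·ex + 0.62·ey = (-4.7291,-3.3736)

-4.73 -3.37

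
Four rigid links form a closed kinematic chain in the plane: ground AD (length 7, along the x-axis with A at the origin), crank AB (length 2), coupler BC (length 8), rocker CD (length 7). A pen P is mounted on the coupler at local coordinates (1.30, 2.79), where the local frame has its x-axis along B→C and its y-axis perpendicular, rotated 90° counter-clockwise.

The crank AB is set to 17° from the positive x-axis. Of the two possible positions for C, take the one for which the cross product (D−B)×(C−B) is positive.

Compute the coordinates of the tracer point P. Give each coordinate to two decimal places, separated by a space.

0.46 3.30

A=(0,0), D=(7.00,0)
B = A + 2.00·(cos17°, sin17°) = (1.9126, 0.5847)
|BD| = 5.1209
circle(B,8.00) ∩ circle(D,7.00): a=4.0250, h=6.9137
  candidates: C₊=(6.7008,6.9936) cross=35.404; C₋=(5.1219,-6.7433) cross=-35.404
  mode + wants cross > 0 → take C=(6.7008,6.9936) (cross=35.404)
ex = (C−B)/|BC| = (0.5985,0.8011); ey = (-0.8011,0.5985)
P = B + 1.30·ex + 2.79·ey = (0.4556,3.2961)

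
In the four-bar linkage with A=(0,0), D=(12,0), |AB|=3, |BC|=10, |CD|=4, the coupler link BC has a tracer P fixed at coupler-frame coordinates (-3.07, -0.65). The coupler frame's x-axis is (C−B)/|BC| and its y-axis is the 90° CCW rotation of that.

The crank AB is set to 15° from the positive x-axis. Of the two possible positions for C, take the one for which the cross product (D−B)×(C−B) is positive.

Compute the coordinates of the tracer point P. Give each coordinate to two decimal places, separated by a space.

A=(0,0), D=(12.00,0)
B = A + 3.00·(cos15°, sin15°) = (2.8978, 0.7765)
|BD| = 9.1353
circle(B,10.00) ∩ circle(D,4.00): a=9.1652, h=3.9999
  candidates: C₊=(12.3698,3.9829) cross=36.540; C₋=(11.6898,-3.9880) cross=-36.540
  mode + wants cross > 0 → take C=(12.3698,3.9829) (cross=36.540)
ex = (C−B)/|BC| = (0.9472,0.3206); ey = (-0.3206,0.9472)
P = B + -3.07·ex + -0.65·ey = (0.1983,-0.8236)

0.20 -0.82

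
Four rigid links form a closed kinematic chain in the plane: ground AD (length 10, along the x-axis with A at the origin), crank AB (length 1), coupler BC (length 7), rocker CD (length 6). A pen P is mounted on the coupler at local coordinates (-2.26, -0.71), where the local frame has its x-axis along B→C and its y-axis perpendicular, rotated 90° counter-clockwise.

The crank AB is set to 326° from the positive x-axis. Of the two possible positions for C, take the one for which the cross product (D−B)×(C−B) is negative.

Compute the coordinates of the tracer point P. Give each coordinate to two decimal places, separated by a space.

A=(0,0), D=(10.00,0)
B = A + 1.00·(cos326°, sin326°) = (0.8290, -0.5592)
|BD| = 9.1880
circle(B,7.00) ∩ circle(D,6.00): a=5.3014, h=4.5711
  candidates: C₊=(5.8425,4.3261) cross=41.999; C₋=(6.3989,-4.7991) cross=-41.999
  mode - wants cross < 0 → take C=(6.3989,-4.7991) (cross=-41.999)
ex = (C−B)/|BC| = (0.7957,-0.6057); ey = (0.6057,0.7957)
P = B + -2.26·ex + -0.71·ey = (-1.3993,0.2448)

-1.40 0.24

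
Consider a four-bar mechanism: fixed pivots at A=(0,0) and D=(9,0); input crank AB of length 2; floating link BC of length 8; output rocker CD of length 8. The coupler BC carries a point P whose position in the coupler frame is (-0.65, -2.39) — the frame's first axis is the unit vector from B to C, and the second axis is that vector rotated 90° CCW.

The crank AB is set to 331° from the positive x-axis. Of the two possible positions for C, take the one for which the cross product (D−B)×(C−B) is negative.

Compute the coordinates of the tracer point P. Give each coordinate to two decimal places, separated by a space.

A=(0,0), D=(9.00,0)
B = A + 2.00·(cos331°, sin331°) = (1.7492, -0.9696)
|BD| = 7.3153
circle(B,8.00) ∩ circle(D,8.00): a=3.6577, h=7.1149
  candidates: C₊=(4.4316,6.5673) cross=52.048; C₋=(6.3177,-7.5369) cross=-52.048
  mode - wants cross < 0 → take C=(6.3177,-7.5369) (cross=-52.048)
ex = (C−B)/|BC| = (0.5711,-0.8209); ey = (0.8209,0.5711)
P = B + -0.65·ex + -2.39·ey = (-0.5839,-1.8008)

-0.58 -1.80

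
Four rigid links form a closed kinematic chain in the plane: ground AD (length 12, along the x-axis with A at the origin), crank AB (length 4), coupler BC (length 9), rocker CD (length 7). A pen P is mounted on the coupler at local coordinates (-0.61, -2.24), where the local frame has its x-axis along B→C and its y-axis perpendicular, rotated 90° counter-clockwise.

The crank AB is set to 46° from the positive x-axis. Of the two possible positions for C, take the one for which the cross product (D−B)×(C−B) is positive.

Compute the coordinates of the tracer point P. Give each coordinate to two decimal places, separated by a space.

3.23 0.60

A=(0,0), D=(12.00,0)
B = A + 4.00·(cos46°, sin46°) = (2.7786, 2.8774)
|BD| = 9.6599
circle(B,9.00) ∩ circle(D,7.00): a=6.4863, h=6.2393
  candidates: C₊=(10.8289,6.9013) cross=60.270; C₋=(7.1120,-5.0107) cross=-60.270
  mode + wants cross > 0 → take C=(10.8289,6.9013) (cross=60.270)
ex = (C−B)/|BC| = (0.8945,0.4471); ey = (-0.4471,0.8945)
P = B + -0.61·ex + -2.24·ey = (3.2345,0.6010)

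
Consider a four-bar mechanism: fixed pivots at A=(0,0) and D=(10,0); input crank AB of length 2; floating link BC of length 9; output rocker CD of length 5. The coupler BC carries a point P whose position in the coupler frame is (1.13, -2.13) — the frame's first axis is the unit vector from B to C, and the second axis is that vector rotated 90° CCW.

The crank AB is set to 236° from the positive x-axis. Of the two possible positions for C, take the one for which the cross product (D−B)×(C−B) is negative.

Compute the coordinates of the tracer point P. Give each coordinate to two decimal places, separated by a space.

-0.67 -4.03

A=(0,0), D=(10.00,0)
B = A + 2.00·(cos236°, sin236°) = (-1.1184, -1.6581)
|BD| = 11.2413
circle(B,9.00) ∩ circle(D,5.00): a=8.1115, h=3.8992
  candidates: C₊=(6.3292,3.3949) cross=43.833; C₋=(7.4795,-4.3182) cross=-43.833
  mode - wants cross < 0 → take C=(7.4795,-4.3182) (cross=-43.833)
ex = (C−B)/|BC| = (0.9553,-0.2956); ey = (0.2956,0.9553)
P = B + 1.13·ex + -2.13·ey = (-0.6684,-4.0269)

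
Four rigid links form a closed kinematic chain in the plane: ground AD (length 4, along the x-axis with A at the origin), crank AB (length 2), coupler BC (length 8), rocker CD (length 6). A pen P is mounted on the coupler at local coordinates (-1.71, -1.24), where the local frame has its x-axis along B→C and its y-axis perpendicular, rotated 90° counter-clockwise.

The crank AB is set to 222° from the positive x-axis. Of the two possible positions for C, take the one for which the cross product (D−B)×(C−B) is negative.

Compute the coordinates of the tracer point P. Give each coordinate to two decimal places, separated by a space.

-3.60 -1.38

A=(0,0), D=(4.00,0)
B = A + 2.00·(cos222°, sin222°) = (-1.4863, -1.3383)
|BD| = 5.6472
circle(B,8.00) ∩ circle(D,6.00): a=5.3027, h=5.9901
  candidates: C₊=(2.2458,5.7378) cross=33.827; C₋=(5.0849,-5.9011) cross=-33.827
  mode - wants cross < 0 → take C=(5.0849,-5.9011) (cross=-33.827)
ex = (C−B)/|BC| = (0.8214,-0.5704); ey = (0.5704,0.8214)
P = B + -1.71·ex + -1.24·ey = (-3.5981,-1.3815)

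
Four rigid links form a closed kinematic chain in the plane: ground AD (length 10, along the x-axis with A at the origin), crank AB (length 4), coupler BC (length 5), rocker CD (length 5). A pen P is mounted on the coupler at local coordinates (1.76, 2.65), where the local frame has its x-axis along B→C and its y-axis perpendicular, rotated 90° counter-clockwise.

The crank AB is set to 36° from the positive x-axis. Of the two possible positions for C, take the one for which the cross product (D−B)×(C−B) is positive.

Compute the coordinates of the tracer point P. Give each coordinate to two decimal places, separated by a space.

A=(0,0), D=(10.00,0)
B = A + 4.00·(cos36°, sin36°) = (3.2361, 2.3511)
|BD| = 7.1609
circle(B,5.00) ∩ circle(D,5.00): a=3.5805, h=3.4900
  candidates: C₊=(7.7639,4.4721) cross=24.992; C₋=(5.4722,-2.1210) cross=-24.992
  mode + wants cross > 0 → take C=(7.7639,4.4721) (cross=24.992)
ex = (C−B)/|BC| = (0.9056,0.4242); ey = (-0.4242,0.9056)
P = B + 1.76·ex + 2.65·ey = (3.7057,5.4975)

3.71 5.50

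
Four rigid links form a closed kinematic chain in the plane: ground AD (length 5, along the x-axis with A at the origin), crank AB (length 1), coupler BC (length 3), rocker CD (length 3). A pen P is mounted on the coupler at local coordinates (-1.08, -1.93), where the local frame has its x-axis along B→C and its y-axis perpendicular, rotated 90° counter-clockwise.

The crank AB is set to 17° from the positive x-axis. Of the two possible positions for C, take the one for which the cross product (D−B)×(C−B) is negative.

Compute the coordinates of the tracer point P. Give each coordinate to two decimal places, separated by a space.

A=(0,0), D=(5.00,0)
B = A + 1.00·(cos17°, sin17°) = (0.9563, 0.2924)
|BD| = 4.0543
circle(B,3.00) ∩ circle(D,3.00): a=2.0271, h=2.2115
  candidates: C₊=(3.1376,2.3519) cross=8.966; C₋=(2.8187,-2.0596) cross=-8.966
  mode - wants cross < 0 → take C=(2.8187,-2.0596) (cross=-8.966)
ex = (C−B)/|BC| = (0.6208,-0.7840); ey = (0.7840,0.6208)
P = B + -1.08·ex + -1.93·ey = (-1.2272,-0.0591)

-1.23 -0.06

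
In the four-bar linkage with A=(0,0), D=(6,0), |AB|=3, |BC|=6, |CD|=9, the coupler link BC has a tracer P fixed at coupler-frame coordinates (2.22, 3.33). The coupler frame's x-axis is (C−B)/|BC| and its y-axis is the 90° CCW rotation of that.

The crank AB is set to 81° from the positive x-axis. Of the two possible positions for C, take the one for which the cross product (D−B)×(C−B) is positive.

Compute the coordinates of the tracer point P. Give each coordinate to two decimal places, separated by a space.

A=(0,0), D=(6.00,0)
B = A + 3.00·(cos81°, sin81°) = (0.4693, 2.9631)
|BD| = 6.2744
circle(B,6.00) ∩ circle(D,9.00): a=-0.4488, h=5.9832
  candidates: C₊=(2.8993,8.4490) cross=37.541; C₋=(-2.7518,-2.0990) cross=-37.541
  mode + wants cross > 0 → take C=(2.8993,8.4490) (cross=37.541)
ex = (C−B)/|BC| = (0.4050,0.9143); ey = (-0.9143,0.4050)
P = B + 2.22·ex + 3.33·ey = (-1.6763,6.3415)

-1.68 6.34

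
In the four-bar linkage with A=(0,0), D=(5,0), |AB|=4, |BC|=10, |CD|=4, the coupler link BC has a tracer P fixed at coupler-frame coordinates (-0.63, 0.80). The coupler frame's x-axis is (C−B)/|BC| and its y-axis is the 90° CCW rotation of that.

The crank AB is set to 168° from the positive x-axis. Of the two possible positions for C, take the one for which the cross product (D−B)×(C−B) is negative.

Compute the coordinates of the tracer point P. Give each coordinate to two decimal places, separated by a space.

A=(0,0), D=(5.00,0)
B = A + 4.00·(cos168°, sin168°) = (-3.9126, 0.8316)
|BD| = 8.9513
circle(B,10.00) ∩ circle(D,4.00): a=9.1677, h=3.9941
  candidates: C₊=(5.5865,3.9568) cross=35.753; C₋=(4.8444,-3.9970) cross=-35.753
  mode - wants cross < 0 → take C=(4.8444,-3.9970) (cross=-35.753)
ex = (C−B)/|BC| = (0.8757,-0.4829); ey = (0.4829,0.8757)
P = B + -0.63·ex + 0.80·ey = (-4.0780,1.8364)

-4.08 1.84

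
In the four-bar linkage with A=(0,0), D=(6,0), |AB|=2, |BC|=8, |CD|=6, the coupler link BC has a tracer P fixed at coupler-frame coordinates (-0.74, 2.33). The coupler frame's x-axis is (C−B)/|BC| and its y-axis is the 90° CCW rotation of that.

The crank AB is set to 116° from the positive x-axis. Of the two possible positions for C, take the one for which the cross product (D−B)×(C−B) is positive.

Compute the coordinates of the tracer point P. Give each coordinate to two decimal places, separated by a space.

-2.73 3.39

A=(0,0), D=(6.00,0)
B = A + 2.00·(cos116°, sin116°) = (-0.8767, 1.7976)
|BD| = 7.1078
circle(B,8.00) ∩ circle(D,6.00): a=5.5236, h=5.7871
  candidates: C₊=(5.9308,5.9996) cross=41.133; C₋=(3.0037,-5.1983) cross=-41.133
  mode + wants cross > 0 → take C=(5.9308,5.9996) (cross=41.133)
ex = (C−B)/|BC| = (0.8509,0.5253); ey = (-0.5253,0.8509)
P = B + -0.74·ex + 2.33·ey = (-2.7303,3.3916)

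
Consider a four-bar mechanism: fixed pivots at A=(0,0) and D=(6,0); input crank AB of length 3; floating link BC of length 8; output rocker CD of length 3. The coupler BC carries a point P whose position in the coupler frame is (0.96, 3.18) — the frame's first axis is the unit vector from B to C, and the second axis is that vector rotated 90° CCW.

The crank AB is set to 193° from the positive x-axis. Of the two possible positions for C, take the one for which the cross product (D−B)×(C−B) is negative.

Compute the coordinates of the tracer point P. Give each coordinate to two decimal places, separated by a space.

-1.17 2.15

A=(0,0), D=(6.00,0)
B = A + 3.00·(cos193°, sin193°) = (-2.9231, -0.6749)
|BD| = 8.9486
circle(B,8.00) ∩ circle(D,3.00): a=7.5474, h=2.6527
  candidates: C₊=(4.4028,2.5394) cross=23.738; C₋=(4.8029,-2.7508) cross=-23.738
  mode - wants cross < 0 → take C=(4.8029,-2.7508) (cross=-23.738)
ex = (C−B)/|BC| = (0.9657,-0.2595); ey = (0.2595,0.9657)
P = B + 0.96·ex + 3.18·ey = (-1.1708,2.1471)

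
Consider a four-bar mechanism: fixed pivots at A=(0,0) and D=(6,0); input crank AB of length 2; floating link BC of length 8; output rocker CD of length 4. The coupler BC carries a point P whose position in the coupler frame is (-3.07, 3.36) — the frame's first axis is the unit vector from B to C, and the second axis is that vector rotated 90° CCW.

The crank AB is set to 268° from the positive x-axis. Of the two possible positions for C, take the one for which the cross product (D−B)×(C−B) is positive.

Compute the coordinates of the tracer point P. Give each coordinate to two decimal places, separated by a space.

-4.62 -2.02

A=(0,0), D=(6.00,0)
B = A + 2.00·(cos268°, sin268°) = (-0.0698, -1.9988)
|BD| = 6.3904
circle(B,8.00) ∩ circle(D,4.00): a=6.9508, h=3.9605
  candidates: C₊=(5.2935,3.9371) cross=25.310; C₋=(7.7711,-3.5866) cross=-25.310
  mode + wants cross > 0 → take C=(5.2935,3.9371) (cross=25.310)
ex = (C−B)/|BC| = (0.6704,0.7420); ey = (-0.7420,0.6704)
P = B + -3.07·ex + 3.36·ey = (-4.6210,-2.0241)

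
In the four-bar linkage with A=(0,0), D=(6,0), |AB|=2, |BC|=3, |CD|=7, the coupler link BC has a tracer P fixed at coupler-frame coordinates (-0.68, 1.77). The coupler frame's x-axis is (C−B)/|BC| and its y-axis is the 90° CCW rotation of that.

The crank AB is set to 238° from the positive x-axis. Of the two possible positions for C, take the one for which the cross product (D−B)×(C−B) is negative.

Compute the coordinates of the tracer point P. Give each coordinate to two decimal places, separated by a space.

0.12 -0.21

A=(0,0), D=(6.00,0)
B = A + 2.00·(cos238°, sin238°) = (-1.0598, -1.6961)
|BD| = 7.2607
circle(B,3.00) ∩ circle(D,7.00): a=0.8758, h=2.8693
  candidates: C₊=(-0.8785,1.2984) cross=20.833; C₋=(0.4620,-4.2814) cross=-20.833
  mode - wants cross < 0 → take C=(0.4620,-4.2814) (cross=-20.833)
ex = (C−B)/|BC| = (0.5073,-0.8618); ey = (0.8618,0.5073)
P = B + -0.68·ex + 1.77·ey = (0.1206,-0.2122)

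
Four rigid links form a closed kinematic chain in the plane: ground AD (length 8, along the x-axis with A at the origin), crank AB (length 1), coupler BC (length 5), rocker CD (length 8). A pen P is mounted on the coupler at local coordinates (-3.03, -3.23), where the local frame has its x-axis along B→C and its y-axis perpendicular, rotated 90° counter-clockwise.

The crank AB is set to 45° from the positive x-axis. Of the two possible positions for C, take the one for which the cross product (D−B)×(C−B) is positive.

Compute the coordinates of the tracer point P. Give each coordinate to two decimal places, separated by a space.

2.90 -3.14

A=(0,0), D=(8.00,0)
B = A + 1.00·(cos45°, sin45°) = (0.7071, 0.7071)
|BD| = 7.3271
circle(B,5.00) ∩ circle(D,8.00): a=1.0022, h=4.8985
  candidates: C₊=(2.1774,5.4861) cross=35.892; C₋=(1.2319,-4.2653) cross=-35.892
  mode + wants cross > 0 → take C=(2.1774,5.4861) (cross=35.892)
ex = (C−B)/|BC| = (0.2940,0.9558); ey = (-0.9558,0.2940)
P = B + -3.03·ex + -3.23·ey = (2.9033,-3.1387)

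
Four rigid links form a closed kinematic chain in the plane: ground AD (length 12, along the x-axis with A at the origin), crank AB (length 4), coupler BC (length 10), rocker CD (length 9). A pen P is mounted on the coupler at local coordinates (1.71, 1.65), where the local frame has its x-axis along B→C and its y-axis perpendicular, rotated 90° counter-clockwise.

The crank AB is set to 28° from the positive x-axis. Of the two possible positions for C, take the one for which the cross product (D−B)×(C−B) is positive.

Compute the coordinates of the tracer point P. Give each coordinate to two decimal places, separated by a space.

3.59 4.25

A=(0,0), D=(12.00,0)
B = A + 4.00·(cos28°, sin28°) = (3.5318, 1.8779)
|BD| = 8.6739
circle(B,10.00) ∩ circle(D,9.00): a=5.4322, h=8.3959
  candidates: C₊=(10.6529,8.8986) cross=72.825; C₋=(7.0175,-7.4950) cross=-72.825
  mode + wants cross > 0 → take C=(10.6529,8.8986) (cross=72.825)
ex = (C−B)/|BC| = (0.7121,0.7021); ey = (-0.7021,0.7121)
P = B + 1.71·ex + 1.65·ey = (3.5911,4.2534)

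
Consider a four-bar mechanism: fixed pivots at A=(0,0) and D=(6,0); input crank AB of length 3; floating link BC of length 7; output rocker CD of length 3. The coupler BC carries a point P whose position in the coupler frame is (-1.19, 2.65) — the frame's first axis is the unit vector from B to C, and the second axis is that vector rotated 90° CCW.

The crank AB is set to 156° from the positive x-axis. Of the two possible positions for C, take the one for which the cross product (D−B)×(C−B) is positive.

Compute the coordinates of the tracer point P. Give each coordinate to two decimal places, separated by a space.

-4.35 3.64

A=(0,0), D=(6.00,0)
B = A + 3.00·(cos156°, sin156°) = (-2.7406, 1.2202)
|BD| = 8.8254
circle(B,7.00) ∩ circle(D,3.00): a=6.6789, h=2.0958
  candidates: C₊=(4.1639,2.3725) cross=18.496; C₋=(3.5843,-1.7789) cross=-18.496
  mode + wants cross > 0 → take C=(4.1639,2.3725) (cross=18.496)
ex = (C−B)/|BC| = (0.9864,0.1646); ey = (-0.1646,0.9864)
P = B + -1.19·ex + 2.65·ey = (-4.3506,3.6382)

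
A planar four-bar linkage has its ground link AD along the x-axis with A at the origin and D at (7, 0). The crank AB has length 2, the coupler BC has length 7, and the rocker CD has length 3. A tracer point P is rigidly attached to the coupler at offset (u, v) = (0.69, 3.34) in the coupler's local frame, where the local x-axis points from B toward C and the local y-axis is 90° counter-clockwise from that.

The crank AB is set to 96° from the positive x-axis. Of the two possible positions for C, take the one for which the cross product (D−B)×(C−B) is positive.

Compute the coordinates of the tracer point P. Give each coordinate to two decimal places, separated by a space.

-0.00 5.39

A=(0,0), D=(7.00,0)
B = A + 2.00·(cos96°, sin96°) = (-0.2091, 1.9890)
|BD| = 7.4784
circle(B,7.00) ∩ circle(D,3.00): a=6.4136, h=2.8047
  candidates: C₊=(6.7195,2.9869) cross=20.974; C₋=(5.2275,-2.4204) cross=-20.974
  mode + wants cross > 0 → take C=(6.7195,2.9869) (cross=20.974)
ex = (C−B)/|BC| = (0.9898,0.1425); ey = (-0.1425,0.9898)
P = B + 0.69·ex + 3.34·ey = (-0.0022,5.3933)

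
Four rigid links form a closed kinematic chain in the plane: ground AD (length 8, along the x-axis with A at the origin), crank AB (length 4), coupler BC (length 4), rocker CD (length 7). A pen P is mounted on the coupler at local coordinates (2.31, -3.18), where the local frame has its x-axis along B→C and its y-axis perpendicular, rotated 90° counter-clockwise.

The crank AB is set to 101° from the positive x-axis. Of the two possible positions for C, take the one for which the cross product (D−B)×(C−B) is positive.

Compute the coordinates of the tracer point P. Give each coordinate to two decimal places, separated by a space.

2.31 1.48

A=(0,0), D=(8.00,0)
B = A + 4.00·(cos101°, sin101°) = (-0.7632, 3.9265)
|BD| = 9.6027
circle(B,4.00) ∩ circle(D,7.00): a=3.0831, h=2.5485
  candidates: C₊=(3.0924,4.9915) cross=24.472; C₋=(1.0083,0.3402) cross=-24.472
  mode + wants cross > 0 → take C=(3.0924,4.9915) (cross=24.472)
ex = (C−B)/|BC| = (0.9639,0.2663); ey = (-0.2663,0.9639)
P = B + 2.31·ex + -3.18·ey = (2.3101,1.4763)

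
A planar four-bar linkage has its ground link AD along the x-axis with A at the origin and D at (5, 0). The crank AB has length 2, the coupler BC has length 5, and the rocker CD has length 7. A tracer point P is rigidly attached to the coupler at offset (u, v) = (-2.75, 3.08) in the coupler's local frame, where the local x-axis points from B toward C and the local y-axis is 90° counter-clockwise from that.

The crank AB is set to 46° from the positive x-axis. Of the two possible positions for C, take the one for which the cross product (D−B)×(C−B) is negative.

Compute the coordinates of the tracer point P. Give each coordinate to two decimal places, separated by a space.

5.49 1.93

A=(0,0), D=(5.00,0)
B = A + 2.00·(cos46°, sin46°) = (1.3893, 1.4387)
|BD| = 3.8868
circle(B,5.00) ∩ circle(D,7.00): a=-1.1440, h=4.8674
  candidates: C₊=(2.1282,6.3838) cross=18.918; C₋=(-1.4751,-2.6595) cross=-18.918
  mode - wants cross < 0 → take C=(-1.4751,-2.6595) (cross=-18.918)
ex = (C−B)/|BC| = (-0.5729,-0.8196); ey = (0.8196,-0.5729)
P = B + -2.75·ex + 3.08·ey = (5.4892,1.9282)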